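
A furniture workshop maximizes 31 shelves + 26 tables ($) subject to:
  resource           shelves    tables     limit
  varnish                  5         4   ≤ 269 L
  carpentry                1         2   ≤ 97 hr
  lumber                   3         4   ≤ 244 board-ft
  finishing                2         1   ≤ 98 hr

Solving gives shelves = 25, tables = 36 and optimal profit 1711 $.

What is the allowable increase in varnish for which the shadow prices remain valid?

24

Binding constraints: varnish, carpentry. The basis is B = [[5,4],[1,2]] with det 6.
Per unit increase in varnish, x* moves by d = (0.3333, -0.1667).
The basis stays optimal until finishing becomes binding; allowable increase = 24 L.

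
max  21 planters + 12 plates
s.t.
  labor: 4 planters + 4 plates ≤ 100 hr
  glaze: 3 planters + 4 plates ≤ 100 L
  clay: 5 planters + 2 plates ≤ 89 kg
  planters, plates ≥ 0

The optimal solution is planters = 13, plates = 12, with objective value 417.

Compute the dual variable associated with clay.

Check each constraint at x*: labor 100/100 (tight); glaze 87/100 (slack 13); clay 89/89 (tight).
Since glaze is not tight, its dual is 0.
From A_Bᵀ y = c: 4·y_labor + 5·y_clay = 21; 4·y_labor + 2·y_clay = 12.
→ y_labor = 1.5 and y_clay = 3.
Shadow price of clay = 3.

3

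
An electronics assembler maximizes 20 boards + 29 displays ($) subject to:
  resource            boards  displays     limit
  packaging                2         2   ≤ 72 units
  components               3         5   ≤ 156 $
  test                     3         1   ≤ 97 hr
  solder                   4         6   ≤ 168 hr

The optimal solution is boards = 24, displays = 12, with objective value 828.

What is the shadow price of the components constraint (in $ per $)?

0

Binding: packaging and solder. Non-binding: components (24 unused), test (13 unused).
Slack constraints have shadow price 0 (complementary slackness).
The binding rows give the dual system: 2·y_packaging + 4·y_solder = 20 and 2·y_packaging + 6·y_solder = 29.
Solving: y_packaging = 1, y_solder = 4.5.
Shadow price of components = 0.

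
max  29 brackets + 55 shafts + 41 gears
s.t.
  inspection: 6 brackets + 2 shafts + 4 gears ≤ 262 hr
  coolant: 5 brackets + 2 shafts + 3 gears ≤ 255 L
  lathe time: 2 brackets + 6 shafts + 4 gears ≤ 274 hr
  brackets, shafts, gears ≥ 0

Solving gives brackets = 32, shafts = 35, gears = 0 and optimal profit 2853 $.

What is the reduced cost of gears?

Check each constraint at x*: inspection 262/262 (tight); coolant 230/255 (slack 25); lathe time 274/274 (tight).
Since coolant is not tight, its dual is 0.
From A_Bᵀ y = c: 6·y_inspection + 2·y_lathe time = 29; 2·y_inspection + 6·y_lathe time = 55.
→ y_inspection = 2 and y_lathe time = 8.5.
Reduced cost of gears: c₃ − yᵀa₃ = 41 − (2·4 + 8.5·4) = 41 − 42 = -1.

-1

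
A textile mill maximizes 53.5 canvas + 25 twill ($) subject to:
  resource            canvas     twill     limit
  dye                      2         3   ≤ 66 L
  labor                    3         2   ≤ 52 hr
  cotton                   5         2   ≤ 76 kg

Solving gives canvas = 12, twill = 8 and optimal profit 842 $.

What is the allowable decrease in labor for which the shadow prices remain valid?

Binding constraints: labor, cotton. The basis is B = [[3,2],[5,2]] with det -4.
Per unit decrease in labor, x* moves by d = (0.5, -1.25).
The basis stays optimal until twill reaches 0; allowable decrease = 6.4 hr.

6.4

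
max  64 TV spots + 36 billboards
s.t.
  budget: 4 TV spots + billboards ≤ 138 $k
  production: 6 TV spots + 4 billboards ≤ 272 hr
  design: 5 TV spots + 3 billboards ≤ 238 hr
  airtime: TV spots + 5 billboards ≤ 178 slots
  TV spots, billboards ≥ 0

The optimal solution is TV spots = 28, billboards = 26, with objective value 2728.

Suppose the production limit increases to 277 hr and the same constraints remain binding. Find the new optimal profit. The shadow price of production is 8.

Δb = 5, so new z* = 2728 + (8)·(5) = 2728 + 40 = 2768.

2768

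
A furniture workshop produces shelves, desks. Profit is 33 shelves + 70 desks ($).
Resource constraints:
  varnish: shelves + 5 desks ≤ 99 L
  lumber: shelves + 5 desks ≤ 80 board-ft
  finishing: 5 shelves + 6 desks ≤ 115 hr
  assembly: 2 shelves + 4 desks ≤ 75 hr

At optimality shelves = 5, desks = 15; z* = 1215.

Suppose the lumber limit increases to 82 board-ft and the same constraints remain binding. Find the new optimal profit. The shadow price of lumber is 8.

Δb = 2, so new z* = 1215 + (8)·(2) = 1215 + 16 = 1231.

1231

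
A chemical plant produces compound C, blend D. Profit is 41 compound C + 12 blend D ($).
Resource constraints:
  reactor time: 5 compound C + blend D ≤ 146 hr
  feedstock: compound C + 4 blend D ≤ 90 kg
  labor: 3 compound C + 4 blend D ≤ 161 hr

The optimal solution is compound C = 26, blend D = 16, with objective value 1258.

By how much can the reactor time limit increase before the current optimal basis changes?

Binding constraints: reactor time, feedstock. The basis is B = [[5,1],[1,4]] with det 19.
Per unit increase in reactor time, x* moves by d = (0.2105, -0.0526).
The basis stays optimal until labor becomes binding; allowable increase = 45.125 hr.

45.125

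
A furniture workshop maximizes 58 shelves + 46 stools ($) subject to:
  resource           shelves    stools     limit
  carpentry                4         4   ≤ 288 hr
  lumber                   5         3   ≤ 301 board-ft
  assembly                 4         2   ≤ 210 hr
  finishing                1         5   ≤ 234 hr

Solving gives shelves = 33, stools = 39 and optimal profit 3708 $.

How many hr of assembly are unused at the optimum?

0

assembly used = 4·33 + 2·39 = 210; slack = 210 − 210 = 0.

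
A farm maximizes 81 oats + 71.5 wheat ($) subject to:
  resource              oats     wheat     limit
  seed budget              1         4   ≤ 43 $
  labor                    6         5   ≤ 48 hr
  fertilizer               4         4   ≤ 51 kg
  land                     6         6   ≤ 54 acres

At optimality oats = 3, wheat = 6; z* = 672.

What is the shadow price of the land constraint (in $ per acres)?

Check each constraint at x*: seed budget 27/43 (slack 16); labor 48/48 (tight); fertilizer 36/51 (slack 15); land 54/54 (tight).
By complementary slackness, y = 0 for the non-binding constraints.
The binding rows give the dual system: 6·y_labor + 6·y_land = 81 and 5·y_labor + 6·y_land = 71.5.
Solving: y_labor = 9.5, y_land = 4.
Shadow price of land = 4.

4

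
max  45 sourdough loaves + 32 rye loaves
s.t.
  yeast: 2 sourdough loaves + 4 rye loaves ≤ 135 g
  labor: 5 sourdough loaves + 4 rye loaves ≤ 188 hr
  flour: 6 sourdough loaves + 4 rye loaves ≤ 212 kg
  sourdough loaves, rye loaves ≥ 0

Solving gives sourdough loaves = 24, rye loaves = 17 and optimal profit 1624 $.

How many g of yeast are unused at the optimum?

19

yeast used = 2·24 + 4·17 = 116; slack = 135 − 116 = 19.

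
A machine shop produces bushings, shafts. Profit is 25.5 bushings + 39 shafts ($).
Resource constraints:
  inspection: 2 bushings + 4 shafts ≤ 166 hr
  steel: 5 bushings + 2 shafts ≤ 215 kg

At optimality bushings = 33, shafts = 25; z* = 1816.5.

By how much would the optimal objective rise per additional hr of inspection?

9

Both inspection and steel are binding at x*.
The binding rows give the dual system: 2·y_inspection + 5·y_steel = 25.5 and 4·y_inspection + 2·y_steel = 39.
This yields shadow prices y_inspection = 9, y_steel = 1.5.
Shadow price of inspection = 9.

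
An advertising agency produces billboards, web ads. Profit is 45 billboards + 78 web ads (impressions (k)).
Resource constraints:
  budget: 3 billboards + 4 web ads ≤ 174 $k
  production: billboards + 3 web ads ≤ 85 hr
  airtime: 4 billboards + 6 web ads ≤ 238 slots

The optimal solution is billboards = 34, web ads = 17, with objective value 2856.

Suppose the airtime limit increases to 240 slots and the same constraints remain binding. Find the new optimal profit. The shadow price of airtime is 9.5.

Δb = 2, so new z* = 2856 + (9.5)·(2) = 2856 + 19 = 2875.

2875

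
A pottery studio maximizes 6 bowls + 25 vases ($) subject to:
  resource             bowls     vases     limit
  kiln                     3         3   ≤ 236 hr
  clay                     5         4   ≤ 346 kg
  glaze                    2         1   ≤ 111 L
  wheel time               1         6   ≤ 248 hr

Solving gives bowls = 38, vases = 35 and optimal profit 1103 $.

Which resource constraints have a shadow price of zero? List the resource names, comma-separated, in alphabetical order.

kiln: 219/236 (slack 17)
clay: 330/346 (slack 16)
glaze: 111/111 (binding)
wheel time: 248/248 (binding)
By complementary slackness, a constraint with positive slack has shadow price 0 → clay, kiln.

clay, kiln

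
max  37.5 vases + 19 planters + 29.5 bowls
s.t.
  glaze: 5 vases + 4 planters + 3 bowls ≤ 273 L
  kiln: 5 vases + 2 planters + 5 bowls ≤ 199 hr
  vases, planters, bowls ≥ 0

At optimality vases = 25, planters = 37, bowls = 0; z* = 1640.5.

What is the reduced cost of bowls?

-4

Check each constraint at x*: glaze 273/273 (tight); kiln 199/199 (tight).
The binding rows give the dual system: 5·y_glaze + 5·y_kiln = 37.5 and 4·y_glaze + 2·y_kiln = 19.
Solving: y_glaze = 2, y_kiln = 5.5.
Reduced cost of bowls: c₃ − yᵀa₃ = 29.5 − (2·3 + 5.5·5) = 29.5 − 33.5 = -4.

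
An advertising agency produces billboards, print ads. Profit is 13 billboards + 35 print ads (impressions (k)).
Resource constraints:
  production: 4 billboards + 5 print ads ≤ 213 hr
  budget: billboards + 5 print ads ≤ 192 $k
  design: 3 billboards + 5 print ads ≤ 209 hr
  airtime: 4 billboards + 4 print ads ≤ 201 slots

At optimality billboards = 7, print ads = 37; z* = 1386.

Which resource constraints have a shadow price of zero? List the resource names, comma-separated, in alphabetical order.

airtime, design

production: 213/213 (binding)
budget: 192/192 (binding)
design: 206/209 (slack 3)
airtime: 176/201 (slack 25)
By complementary slackness, a constraint with positive slack has shadow price 0 → airtime, design.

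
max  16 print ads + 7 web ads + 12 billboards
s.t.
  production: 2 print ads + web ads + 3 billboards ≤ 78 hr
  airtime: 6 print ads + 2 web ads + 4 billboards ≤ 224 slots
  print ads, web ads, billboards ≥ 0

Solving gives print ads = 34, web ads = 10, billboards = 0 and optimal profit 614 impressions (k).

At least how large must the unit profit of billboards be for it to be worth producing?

At the optimum: production uses 78 of 78 (binding); airtime uses 224 of 224 (binding).
From A_Bᵀ y = c: 2·y_production + 6·y_airtime = 16; 1·y_production + 2·y_airtime = 7.
This yields shadow prices y_production = 5, y_airtime = 1.
billboards enters the basis when its profit ≥ yᵀa₃ = 5·3 + 1·4 = 19.

19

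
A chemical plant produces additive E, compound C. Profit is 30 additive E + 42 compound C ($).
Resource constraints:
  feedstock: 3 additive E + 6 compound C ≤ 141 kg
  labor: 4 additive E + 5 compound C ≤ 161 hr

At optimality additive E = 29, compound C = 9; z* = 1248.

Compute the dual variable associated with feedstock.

Both feedstock and labor are binding at x*.
From A_Bᵀ y = c: 3·y_feedstock + 4·y_labor = 30; 6·y_feedstock + 5·y_labor = 42.
This yields shadow prices y_feedstock = 2, y_labor = 6.
Shadow price of feedstock = 2.

2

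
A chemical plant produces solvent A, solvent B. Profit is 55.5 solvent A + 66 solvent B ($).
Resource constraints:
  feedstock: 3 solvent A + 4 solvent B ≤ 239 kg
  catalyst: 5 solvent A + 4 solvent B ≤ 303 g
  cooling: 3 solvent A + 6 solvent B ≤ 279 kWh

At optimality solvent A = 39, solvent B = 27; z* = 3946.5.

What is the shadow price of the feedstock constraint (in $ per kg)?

Binding: catalyst and cooling. Non-binding: feedstock (14 unused).
Since feedstock is not tight, its dual is 0.
The binding rows give the dual system: 5·y_catalyst + 3·y_cooling = 55.5 and 4·y_catalyst + 6·y_cooling = 66.
This yields shadow prices y_catalyst = 7.5, y_cooling = 6.
Shadow price of feedstock = 0.

0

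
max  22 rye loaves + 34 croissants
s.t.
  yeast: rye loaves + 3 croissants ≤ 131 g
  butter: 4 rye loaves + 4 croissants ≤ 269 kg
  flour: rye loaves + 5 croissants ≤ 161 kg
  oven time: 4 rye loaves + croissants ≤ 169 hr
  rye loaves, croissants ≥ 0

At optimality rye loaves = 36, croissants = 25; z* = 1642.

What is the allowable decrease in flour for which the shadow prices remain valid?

118.75

Binding constraints: flour, oven time. The basis is B = [[1,5],[4,1]] with det -19.
Per unit decrease in flour, x* moves by d = (0.0526, -0.2105).
The basis stays optimal until croissants reaches 0; allowable decrease = 118.75 kg.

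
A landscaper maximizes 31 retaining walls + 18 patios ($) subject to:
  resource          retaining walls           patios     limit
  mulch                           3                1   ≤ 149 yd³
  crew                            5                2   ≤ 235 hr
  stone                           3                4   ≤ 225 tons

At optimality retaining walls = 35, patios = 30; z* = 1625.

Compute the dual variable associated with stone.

Check each constraint at x*: mulch 135/149 (slack 14); crew 235/235 (tight); stone 225/225 (tight).
Since mulch is not tight, its dual is 0.
Dual feasibility on the basic columns requires 5·y_crew + 3·y_stone = 31, 2·y_crew + 4·y_stone = 18.
→ y_crew = 5 and y_stone = 2.
Shadow price of stone = 2.

2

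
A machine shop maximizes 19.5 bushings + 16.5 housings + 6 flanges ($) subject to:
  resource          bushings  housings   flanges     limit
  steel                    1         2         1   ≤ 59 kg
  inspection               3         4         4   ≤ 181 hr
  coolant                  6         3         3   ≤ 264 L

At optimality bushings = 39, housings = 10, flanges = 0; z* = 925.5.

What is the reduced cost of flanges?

Check each constraint at x*: steel 59/59 (tight); inspection 157/181 (slack 24); coolant 264/264 (tight).
Slack constraints have shadow price 0 (complementary slackness).
Dual feasibility on the basic columns requires 1·y_steel + 6·y_coolant = 19.5, 2·y_steel + 3·y_coolant = 16.5.
This yields shadow prices y_steel = 4.5, y_coolant = 2.5.
Reduced cost of flanges: c₃ − yᵀa₃ = 6 − (4.5·1 + 2.5·3) = 6 − 12 = -6.

-6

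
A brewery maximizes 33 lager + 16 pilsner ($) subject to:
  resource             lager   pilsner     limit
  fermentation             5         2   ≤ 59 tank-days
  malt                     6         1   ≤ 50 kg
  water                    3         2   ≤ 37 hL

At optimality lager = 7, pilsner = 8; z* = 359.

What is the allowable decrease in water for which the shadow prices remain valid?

12

Binding constraints: malt, water. The basis is B = [[6,1],[3,2]] with det 9.
Per unit decrease in water, x* moves by d = (0.1111, -0.6667).
The basis stays optimal until pilsner reaches 0; allowable decrease = 12 hL.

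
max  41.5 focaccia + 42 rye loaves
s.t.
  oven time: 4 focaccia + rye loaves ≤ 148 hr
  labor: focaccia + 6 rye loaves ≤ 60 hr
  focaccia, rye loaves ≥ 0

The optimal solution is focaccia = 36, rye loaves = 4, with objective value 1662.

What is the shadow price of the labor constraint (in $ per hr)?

Both oven time and labor are binding at x*.
Dual feasibility on the basic columns requires 4·y_oven time + 1·y_labor = 41.5, 1·y_oven time + 6·y_labor = 42.
→ y_oven time = 9 and y_labor = 5.5.
Shadow price of labor = 5.5.

5.5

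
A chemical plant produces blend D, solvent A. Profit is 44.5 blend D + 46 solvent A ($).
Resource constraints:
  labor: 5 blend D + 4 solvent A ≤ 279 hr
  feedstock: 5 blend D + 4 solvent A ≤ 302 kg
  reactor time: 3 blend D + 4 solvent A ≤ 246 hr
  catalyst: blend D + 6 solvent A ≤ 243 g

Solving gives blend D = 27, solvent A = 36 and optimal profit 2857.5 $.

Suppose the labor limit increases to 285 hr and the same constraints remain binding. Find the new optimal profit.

2908.5

At the optimum: labor uses 279 of 279 (binding); feedstock uses 279 of 302 (slack = 23); reactor time uses 225 of 246 (slack = 21); catalyst uses 243 of 243 (binding).
Slack constraints have shadow price 0 (complementary slackness).
The binding rows give the dual system: 5·y_labor + 1·y_catalyst = 44.5 and 4·y_labor + 6·y_catalyst = 46.
→ y_labor = 8.5 and y_catalyst = 2.
Δz = y_labor·Δb = 8.5 × (6) = 51, so new z* = 2857.5 + 51 = 2908.5.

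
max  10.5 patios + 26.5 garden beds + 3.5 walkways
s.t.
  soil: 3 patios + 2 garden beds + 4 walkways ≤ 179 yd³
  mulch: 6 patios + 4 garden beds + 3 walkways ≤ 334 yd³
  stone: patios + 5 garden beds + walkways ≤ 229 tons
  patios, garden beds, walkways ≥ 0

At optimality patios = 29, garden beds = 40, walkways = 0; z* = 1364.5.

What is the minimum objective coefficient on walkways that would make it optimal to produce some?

7.5

At the optimum: soil uses 167 of 179 (slack = 12); mulch uses 334 of 334 (binding); stone uses 229 of 229 (binding).
By complementary slackness, y = 0 for the non-binding constraint.
Dual feasibility on the basic columns requires 6·y_mulch + 1·y_stone = 10.5, 4·y_mulch + 5·y_stone = 26.5.
Solving: y_mulch = 1, y_stone = 4.5.
walkways enters the basis when its profit ≥ yᵀa₃ = 1·3 + 4.5·1 = 7.5.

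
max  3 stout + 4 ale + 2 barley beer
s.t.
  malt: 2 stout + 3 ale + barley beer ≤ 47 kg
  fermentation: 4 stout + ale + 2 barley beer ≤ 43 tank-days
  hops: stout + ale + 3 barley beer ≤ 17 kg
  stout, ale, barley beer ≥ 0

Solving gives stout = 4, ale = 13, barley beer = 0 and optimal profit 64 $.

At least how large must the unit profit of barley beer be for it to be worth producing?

Check each constraint at x*: malt 47/47 (tight); fermentation 29/43 (slack 14); hops 17/17 (tight).
Since fermentation is not tight, its dual is 0.
Dual feasibility on the basic columns requires 2·y_malt + 1·y_hops = 3, 3·y_malt + 1·y_hops = 4.
Solving: y_malt = 1, y_hops = 1.
barley beer enters the basis when its profit ≥ yᵀa₃ = 1·1 + 1·3 = 4.

4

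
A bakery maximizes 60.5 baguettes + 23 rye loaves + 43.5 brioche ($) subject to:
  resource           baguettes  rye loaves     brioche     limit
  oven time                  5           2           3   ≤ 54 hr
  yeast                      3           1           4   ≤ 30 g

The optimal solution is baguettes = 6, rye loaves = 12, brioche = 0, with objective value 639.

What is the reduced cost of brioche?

Check each constraint at x*: oven time 54/54 (tight); yeast 30/30 (tight).
The binding rows give the dual system: 5·y_oven time + 3·y_yeast = 60.5 and 2·y_oven time + 1·y_yeast = 23.
This yields shadow prices y_oven time = 8.5, y_yeast = 6.
Reduced cost of brioche: c₃ − yᵀa₃ = 43.5 − (8.5·3 + 6·4) = 43.5 − 49.5 = -6.

-6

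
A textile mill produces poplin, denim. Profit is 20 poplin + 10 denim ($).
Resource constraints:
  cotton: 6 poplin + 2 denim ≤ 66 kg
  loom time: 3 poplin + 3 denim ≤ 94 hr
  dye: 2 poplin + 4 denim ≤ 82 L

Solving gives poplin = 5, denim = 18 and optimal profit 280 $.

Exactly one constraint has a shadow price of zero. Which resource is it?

cotton: 66/66 (binding)
loom time: 69/94 (slack 25)
dye: 82/82 (binding)
By complementary slackness, a constraint with positive slack has shadow price 0 → loom time.

loom time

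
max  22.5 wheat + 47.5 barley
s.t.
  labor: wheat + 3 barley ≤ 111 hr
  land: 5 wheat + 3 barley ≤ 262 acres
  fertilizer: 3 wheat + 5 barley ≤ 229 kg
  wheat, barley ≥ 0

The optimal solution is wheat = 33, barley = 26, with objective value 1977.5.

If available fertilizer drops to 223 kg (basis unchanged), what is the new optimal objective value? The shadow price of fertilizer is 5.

Δb = -6, so new z* = 1977.5 + (5)·(-6) = 1977.5 − 30 = 1947.5.

1947.5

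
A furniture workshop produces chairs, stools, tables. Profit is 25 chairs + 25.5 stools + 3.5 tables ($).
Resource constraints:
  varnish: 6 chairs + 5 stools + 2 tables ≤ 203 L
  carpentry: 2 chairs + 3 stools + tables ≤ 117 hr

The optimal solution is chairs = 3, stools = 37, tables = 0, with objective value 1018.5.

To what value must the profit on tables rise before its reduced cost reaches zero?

Check each constraint at x*: varnish 203/203 (tight); carpentry 117/117 (tight).
Dual feasibility on the basic columns requires 6·y_varnish + 2·y_carpentry = 25, 5·y_varnish + 3·y_carpentry = 25.5.
→ y_varnish = 3 and y_carpentry = 3.5.
tables enters the basis when its profit ≥ yᵀa₃ = 3·2 + 3.5·1 = 9.5.

9.5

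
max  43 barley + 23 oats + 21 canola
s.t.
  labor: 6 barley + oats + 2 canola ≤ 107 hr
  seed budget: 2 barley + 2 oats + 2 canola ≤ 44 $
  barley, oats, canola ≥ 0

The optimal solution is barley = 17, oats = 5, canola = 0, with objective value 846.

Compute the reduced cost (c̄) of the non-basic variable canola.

-6

Both labor and seed budget are binding at x*.
From A_Bᵀ y = c: 6·y_labor + 2·y_seed budget = 43; 1·y_labor + 2·y_seed budget = 23.
→ y_labor = 4 and y_seed budget = 9.5.
Reduced cost of canola: c₃ − yᵀa₃ = 21 − (4·2 + 9.5·2) = 21 − 27 = -6.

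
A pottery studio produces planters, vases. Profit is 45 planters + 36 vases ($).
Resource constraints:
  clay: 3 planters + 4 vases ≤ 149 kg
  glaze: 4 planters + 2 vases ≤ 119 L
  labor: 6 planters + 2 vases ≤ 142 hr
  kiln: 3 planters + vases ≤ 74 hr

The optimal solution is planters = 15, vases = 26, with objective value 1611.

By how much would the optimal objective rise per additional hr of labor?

4

Binding: clay and labor. Non-binding: glaze (7 unused), kiln (3 unused).
Slack constraints have shadow price 0 (complementary slackness).
The binding rows give the dual system: 3·y_clay + 6·y_labor = 45 and 4·y_clay + 2·y_labor = 36.
→ y_clay = 7 and y_labor = 4.
Shadow price of labor = 4.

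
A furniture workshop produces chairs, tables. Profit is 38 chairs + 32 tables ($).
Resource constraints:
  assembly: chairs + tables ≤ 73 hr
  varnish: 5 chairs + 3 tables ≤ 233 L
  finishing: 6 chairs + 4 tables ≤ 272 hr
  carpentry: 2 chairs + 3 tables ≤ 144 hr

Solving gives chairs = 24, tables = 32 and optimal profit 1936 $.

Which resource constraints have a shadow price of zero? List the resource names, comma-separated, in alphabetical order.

assembly, varnish

assembly: 56/73 (slack 17)
varnish: 216/233 (slack 17)
finishing: 272/272 (binding)
carpentry: 144/144 (binding)
By complementary slackness, a constraint with positive slack has shadow price 0 → assembly, varnish.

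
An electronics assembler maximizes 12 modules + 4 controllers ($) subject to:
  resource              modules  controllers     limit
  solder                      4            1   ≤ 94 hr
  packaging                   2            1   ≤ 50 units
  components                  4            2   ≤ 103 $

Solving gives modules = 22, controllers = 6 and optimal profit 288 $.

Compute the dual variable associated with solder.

Check each constraint at x*: solder 94/94 (tight); packaging 50/50 (tight); components 100/103 (slack 3).
By complementary slackness, y = 0 for the non-binding constraint.
From A_Bᵀ y = c: 4·y_solder + 2·y_packaging = 12; 1·y_solder + 1·y_packaging = 4.
Solving: y_solder = 2, y_packaging = 2.
Shadow price of solder = 2.

2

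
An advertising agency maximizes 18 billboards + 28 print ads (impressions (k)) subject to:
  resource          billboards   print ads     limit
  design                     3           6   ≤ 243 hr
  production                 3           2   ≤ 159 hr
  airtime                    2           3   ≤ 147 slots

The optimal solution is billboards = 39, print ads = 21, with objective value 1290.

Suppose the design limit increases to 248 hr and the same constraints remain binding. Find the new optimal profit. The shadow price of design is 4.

1310

Δb = 5, so new z* = 1290 + (4)·(5) = 1290 + 20 = 1310.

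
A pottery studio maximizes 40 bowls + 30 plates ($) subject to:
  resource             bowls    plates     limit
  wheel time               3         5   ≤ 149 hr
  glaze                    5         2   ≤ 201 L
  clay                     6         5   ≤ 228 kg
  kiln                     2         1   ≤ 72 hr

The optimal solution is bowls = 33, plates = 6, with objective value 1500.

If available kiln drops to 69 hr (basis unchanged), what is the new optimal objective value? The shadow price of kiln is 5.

1485

Δb = -3, so new z* = 1500 + (5)·(-3) = 1500 − 15 = 1485.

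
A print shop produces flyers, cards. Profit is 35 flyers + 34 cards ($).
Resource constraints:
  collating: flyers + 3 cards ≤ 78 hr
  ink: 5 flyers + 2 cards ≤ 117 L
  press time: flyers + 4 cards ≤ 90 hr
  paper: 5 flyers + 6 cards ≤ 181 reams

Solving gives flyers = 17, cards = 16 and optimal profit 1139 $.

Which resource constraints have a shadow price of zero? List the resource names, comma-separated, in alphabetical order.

collating, press time

collating: 65/78 (slack 13)
ink: 117/117 (binding)
press time: 81/90 (slack 9)
paper: 181/181 (binding)
By complementary slackness, a constraint with positive slack has shadow price 0 → collating, press time.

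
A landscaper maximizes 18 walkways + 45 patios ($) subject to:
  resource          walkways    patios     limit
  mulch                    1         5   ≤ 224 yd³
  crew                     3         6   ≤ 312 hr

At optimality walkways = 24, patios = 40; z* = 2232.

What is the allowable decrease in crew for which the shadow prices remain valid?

Binding constraints: mulch, crew. The basis is B = [[1,5],[3,6]] with det -9.
Per unit decrease in crew, x* moves by d = (-0.5556, 0.1111).
The basis stays optimal until walkways reaches 0; allowable decrease = 43.2 hr.

43.2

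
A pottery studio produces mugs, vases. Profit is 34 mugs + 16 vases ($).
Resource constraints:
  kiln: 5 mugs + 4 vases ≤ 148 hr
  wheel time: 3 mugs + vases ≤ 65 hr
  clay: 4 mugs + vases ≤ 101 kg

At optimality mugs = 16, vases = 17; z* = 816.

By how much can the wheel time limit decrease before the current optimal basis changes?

28

Binding constraints: kiln, wheel time. The basis is B = [[5,4],[3,1]] with det -7.
Per unit decrease in wheel time, x* moves by d = (-0.5714, 0.7143).
The basis stays optimal until mugs reaches 0; allowable decrease = 28 hr.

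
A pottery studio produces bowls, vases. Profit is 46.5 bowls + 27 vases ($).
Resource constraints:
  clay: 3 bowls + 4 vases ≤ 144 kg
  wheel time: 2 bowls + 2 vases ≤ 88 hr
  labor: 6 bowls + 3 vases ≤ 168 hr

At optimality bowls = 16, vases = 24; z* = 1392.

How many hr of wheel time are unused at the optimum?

wheel time used = 2·16 + 2·24 = 80; slack = 88 − 80 = 8.

8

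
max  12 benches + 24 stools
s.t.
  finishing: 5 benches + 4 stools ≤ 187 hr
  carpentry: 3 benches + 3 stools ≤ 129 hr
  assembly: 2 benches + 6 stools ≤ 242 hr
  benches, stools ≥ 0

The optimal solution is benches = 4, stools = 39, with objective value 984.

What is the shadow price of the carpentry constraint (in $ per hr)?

Check each constraint at x*: finishing 176/187 (slack 11); carpentry 129/129 (tight); assembly 242/242 (tight).
Slack constraints have shadow price 0 (complementary slackness).
From A_Bᵀ y = c: 3·y_carpentry + 2·y_assembly = 12; 3·y_carpentry + 6·y_assembly = 24.
→ y_carpentry = 2 and y_assembly = 3.
Shadow price of carpentry = 2.

2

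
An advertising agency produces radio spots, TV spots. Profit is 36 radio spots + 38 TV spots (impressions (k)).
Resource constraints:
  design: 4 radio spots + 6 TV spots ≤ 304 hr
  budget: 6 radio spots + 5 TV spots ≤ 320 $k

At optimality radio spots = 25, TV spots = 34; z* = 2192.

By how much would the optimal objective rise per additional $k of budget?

Both design and budget are binding at x*.
From A_Bᵀ y = c: 4·y_design + 6·y_budget = 36; 6·y_design + 5·y_budget = 38.
→ y_design = 3 and y_budget = 4.
Shadow price of budget = 4.

4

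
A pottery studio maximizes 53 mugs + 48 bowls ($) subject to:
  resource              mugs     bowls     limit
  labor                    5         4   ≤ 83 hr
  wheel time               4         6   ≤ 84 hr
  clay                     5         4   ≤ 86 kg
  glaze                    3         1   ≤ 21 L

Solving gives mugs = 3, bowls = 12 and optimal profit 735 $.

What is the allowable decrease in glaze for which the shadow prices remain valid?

Binding constraints: wheel time, glaze. The basis is B = [[4,6],[3,1]] with det -14.
Per unit decrease in glaze, x* moves by d = (-0.4286, 0.2857).
The basis stays optimal until mugs reaches 0; allowable decrease = 7 L.

7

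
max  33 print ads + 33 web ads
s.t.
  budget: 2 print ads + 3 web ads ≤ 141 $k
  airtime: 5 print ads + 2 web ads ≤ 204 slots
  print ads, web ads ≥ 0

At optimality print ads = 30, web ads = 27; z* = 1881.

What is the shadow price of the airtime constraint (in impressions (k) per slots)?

3

Check each constraint at x*: budget 141/141 (tight); airtime 204/204 (tight).
From A_Bᵀ y = c: 2·y_budget + 5·y_airtime = 33; 3·y_budget + 2·y_airtime = 33.
→ y_budget = 9 and y_airtime = 3.
Shadow price of airtime = 3.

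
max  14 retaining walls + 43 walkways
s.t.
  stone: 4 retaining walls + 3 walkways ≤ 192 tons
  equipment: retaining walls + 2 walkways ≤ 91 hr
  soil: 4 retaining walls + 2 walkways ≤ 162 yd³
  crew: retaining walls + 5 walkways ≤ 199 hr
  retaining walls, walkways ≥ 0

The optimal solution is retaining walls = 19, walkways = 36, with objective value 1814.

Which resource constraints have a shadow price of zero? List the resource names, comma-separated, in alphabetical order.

stone: 184/192 (slack 8)
equipment: 91/91 (binding)
soil: 148/162 (slack 14)
crew: 199/199 (binding)
By complementary slackness, a constraint with positive slack has shadow price 0 → soil, stone.

soil, stone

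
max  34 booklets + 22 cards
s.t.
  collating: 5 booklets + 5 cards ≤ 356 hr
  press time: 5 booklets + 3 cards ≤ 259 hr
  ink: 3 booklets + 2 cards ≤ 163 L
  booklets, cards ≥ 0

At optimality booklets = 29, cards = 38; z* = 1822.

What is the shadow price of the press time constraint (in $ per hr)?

2

At the optimum: collating uses 335 of 356 (slack = 21); press time uses 259 of 259 (binding); ink uses 163 of 163 (binding).
By complementary slackness, y = 0 for the non-binding constraint.
From A_Bᵀ y = c: 5·y_press time + 3·y_ink = 34; 3·y_press time + 2·y_ink = 22.
→ y_press time = 2 and y_ink = 8.
Shadow price of press time = 2.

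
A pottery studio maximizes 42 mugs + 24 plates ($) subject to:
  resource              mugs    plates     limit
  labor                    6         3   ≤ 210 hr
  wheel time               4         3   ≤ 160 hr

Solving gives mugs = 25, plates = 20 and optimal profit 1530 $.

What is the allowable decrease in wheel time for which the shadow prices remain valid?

Binding constraints: labor, wheel time. The basis is B = [[6,3],[4,3]] with det 6.
Per unit decrease in wheel time, x* moves by d = (0.5, -1).
The basis stays optimal until plates reaches 0; allowable decrease = 20 hr.

20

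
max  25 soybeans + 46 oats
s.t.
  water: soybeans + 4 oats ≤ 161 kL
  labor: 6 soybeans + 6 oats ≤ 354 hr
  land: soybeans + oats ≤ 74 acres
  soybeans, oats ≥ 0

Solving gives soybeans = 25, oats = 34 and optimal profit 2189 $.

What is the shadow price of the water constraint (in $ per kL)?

At the optimum: water uses 161 of 161 (binding); labor uses 354 of 354 (binding); land uses 59 of 74 (slack = 15).
By complementary slackness, y = 0 for the non-binding constraint.
The binding rows give the dual system: 1·y_water + 6·y_labor = 25 and 4·y_water + 6·y_labor = 46.
→ y_water = 7 and y_labor = 3.
Shadow price of water = 7.

7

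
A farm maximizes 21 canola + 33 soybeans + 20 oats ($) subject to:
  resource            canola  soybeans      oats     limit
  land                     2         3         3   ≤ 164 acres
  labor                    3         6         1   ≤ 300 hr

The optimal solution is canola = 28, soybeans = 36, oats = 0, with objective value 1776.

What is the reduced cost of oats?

-8

Check each constraint at x*: land 164/164 (tight); labor 300/300 (tight).
From A_Bᵀ y = c: 2·y_land + 3·y_labor = 21; 3·y_land + 6·y_labor = 33.
Solving: y_land = 9, y_labor = 1.
Reduced cost of oats: c₃ − yᵀa₃ = 20 − (9·3 + 1·1) = 20 − 28 = -8.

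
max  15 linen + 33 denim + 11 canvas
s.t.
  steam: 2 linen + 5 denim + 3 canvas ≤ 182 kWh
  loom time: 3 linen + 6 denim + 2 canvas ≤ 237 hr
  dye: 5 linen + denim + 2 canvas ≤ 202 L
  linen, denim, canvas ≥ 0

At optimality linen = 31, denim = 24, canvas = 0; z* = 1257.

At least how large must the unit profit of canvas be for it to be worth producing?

15

Binding: steam and loom time. Non-binding: dye (23 unused).
Slack constraints have shadow price 0 (complementary slackness).
Dual feasibility on the basic columns requires 2·y_steam + 3·y_loom time = 15, 5·y_steam + 6·y_loom time = 33.
This yields shadow prices y_steam = 3, y_loom time = 3.
canvas enters the basis when its profit ≥ yᵀa₃ = 3·3 + 3·2 = 15.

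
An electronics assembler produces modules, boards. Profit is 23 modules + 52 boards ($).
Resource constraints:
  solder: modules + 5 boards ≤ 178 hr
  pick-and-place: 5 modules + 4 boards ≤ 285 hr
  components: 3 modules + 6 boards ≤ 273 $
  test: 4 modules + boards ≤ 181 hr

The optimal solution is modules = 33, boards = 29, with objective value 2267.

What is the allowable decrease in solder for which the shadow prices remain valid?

2

Binding constraints: solder, components. The basis is B = [[1,5],[3,6]] with det -9.
Per unit decrease in solder, x* moves by d = (0.6667, -0.3333).
The basis stays optimal until pick-and-place becomes binding; allowable decrease = 2 hr.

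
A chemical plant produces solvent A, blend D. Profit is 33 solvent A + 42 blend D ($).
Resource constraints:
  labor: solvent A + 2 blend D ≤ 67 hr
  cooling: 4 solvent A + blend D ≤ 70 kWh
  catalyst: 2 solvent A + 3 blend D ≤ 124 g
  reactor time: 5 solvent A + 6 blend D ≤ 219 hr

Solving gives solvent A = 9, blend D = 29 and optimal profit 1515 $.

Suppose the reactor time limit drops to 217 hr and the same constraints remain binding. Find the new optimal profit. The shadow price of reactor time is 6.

Δb = -2, so new z* = 1515 + (6)·(-2) = 1515 − 12 = 1503.

1503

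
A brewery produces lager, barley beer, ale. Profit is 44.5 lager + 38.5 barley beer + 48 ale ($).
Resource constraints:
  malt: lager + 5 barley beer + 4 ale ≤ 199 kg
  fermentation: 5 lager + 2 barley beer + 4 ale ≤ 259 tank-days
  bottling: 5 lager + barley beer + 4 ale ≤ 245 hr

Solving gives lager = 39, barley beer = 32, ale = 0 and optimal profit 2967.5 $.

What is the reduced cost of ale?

At the optimum: malt uses 199 of 199 (binding); fermentation uses 259 of 259 (binding); bottling uses 227 of 245 (slack = 18).
By complementary slackness, y = 0 for the non-binding constraint.
Dual feasibility on the basic columns requires 1·y_malt + 5·y_fermentation = 44.5, 5·y_malt + 2·y_fermentation = 38.5.
Solving: y_malt = 4.5, y_fermentation = 8.
Reduced cost of ale: c₃ − yᵀa₃ = 48 − (4.5·4 + 8·4) = 48 − 50 = -2.

-2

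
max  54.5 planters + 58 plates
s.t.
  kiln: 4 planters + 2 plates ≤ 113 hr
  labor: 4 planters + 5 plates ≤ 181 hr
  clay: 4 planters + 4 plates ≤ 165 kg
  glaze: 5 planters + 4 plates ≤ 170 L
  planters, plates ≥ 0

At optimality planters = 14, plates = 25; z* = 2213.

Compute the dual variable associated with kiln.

Check each constraint at x*: kiln 106/113 (slack 7); labor 181/181 (tight); clay 156/165 (slack 9); glaze 170/170 (tight).
By complementary slackness, y = 0 for the non-binding constraints.
Dual feasibility on the basic columns requires 4·y_labor + 5·y_glaze = 54.5, 5·y_labor + 4·y_glaze = 58.
→ y_labor = 8 and y_glaze = 4.5.
Shadow price of kiln = 0.

0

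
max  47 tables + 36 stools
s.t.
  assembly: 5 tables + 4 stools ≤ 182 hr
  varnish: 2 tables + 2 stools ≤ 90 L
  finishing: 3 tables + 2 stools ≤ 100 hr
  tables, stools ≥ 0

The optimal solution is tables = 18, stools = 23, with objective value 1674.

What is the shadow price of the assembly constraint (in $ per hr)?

7

At the optimum: assembly uses 182 of 182 (binding); varnish uses 82 of 90 (slack = 8); finishing uses 100 of 100 (binding).
Slack constraints have shadow price 0 (complementary slackness).
From A_Bᵀ y = c: 5·y_assembly + 3·y_finishing = 47; 4·y_assembly + 2·y_finishing = 36.
This yields shadow prices y_assembly = 7, y_finishing = 4.
Shadow price of assembly = 7.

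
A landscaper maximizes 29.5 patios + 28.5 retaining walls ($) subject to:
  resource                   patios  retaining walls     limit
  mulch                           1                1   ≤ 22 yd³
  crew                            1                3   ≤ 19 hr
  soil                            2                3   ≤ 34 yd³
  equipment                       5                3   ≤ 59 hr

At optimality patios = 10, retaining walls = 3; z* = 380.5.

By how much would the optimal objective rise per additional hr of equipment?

Check each constraint at x*: mulch 13/22 (slack 9); crew 19/19 (tight); soil 29/34 (slack 5); equipment 59/59 (tight).
Slack constraints have shadow price 0 (complementary slackness).
Dual feasibility on the basic columns requires 1·y_crew + 5·y_equipment = 29.5, 3·y_crew + 3·y_equipment = 28.5.
→ y_crew = 4.5 and y_equipment = 5.
Shadow price of equipment = 5.

5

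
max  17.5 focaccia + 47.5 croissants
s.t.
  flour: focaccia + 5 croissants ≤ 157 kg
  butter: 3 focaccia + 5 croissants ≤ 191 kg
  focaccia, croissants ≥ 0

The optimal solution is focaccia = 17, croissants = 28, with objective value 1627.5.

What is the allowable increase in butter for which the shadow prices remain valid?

Binding constraints: flour, butter. The basis is B = [[1,5],[3,5]] with det -10.
Per unit increase in butter, x* moves by d = (0.5, -0.1).
The basis stays optimal until croissants reaches 0; allowable increase = 280 kg.

280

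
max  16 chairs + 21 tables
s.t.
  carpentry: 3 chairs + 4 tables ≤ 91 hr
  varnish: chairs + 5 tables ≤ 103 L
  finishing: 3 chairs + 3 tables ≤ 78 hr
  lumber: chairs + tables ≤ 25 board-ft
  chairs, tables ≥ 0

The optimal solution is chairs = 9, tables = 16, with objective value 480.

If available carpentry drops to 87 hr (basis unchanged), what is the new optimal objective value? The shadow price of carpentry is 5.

Δb = -4, so new z* = 480 + (5)·(-4) = 480 − 20 = 460.

460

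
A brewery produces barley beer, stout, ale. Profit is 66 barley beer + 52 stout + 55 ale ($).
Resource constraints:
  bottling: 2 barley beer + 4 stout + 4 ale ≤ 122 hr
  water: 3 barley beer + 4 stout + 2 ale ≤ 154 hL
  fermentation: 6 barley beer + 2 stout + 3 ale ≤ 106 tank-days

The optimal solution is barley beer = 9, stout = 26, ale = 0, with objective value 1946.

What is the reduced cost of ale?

-5

At the optimum: bottling uses 122 of 122 (binding); water uses 131 of 154 (slack = 23); fermentation uses 106 of 106 (binding).
Since water is not tight, its dual is 0.
The binding rows give the dual system: 2·y_bottling + 6·y_fermentation = 66 and 4·y_bottling + 2·y_fermentation = 52.
Solving: y_bottling = 9, y_fermentation = 8.
Reduced cost of ale: c₃ − yᵀa₃ = 55 − (9·4 + 8·3) = 55 − 60 = -5.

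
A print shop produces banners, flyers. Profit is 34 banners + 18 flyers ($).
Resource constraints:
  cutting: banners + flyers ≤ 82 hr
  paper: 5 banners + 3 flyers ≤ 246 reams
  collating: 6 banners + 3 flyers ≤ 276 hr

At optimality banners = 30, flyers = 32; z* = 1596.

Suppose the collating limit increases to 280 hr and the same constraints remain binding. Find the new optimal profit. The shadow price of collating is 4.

1612

Δb = 4, so new z* = 1596 + (4)·(4) = 1596 + 16 = 1612.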